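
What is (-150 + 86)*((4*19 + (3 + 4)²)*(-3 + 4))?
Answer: -8000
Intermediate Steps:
(-150 + 86)*((4*19 + (3 + 4)²)*(-3 + 4)) = -64*(76 + 7²) = -64*(76 + 49) = -8000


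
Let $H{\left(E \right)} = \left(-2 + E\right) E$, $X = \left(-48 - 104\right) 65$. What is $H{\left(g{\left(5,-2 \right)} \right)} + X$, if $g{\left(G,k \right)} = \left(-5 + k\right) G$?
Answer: $-8585$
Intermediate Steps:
$g{\left(G,k \right)} = G \left(-5 + k\right)$
$X = -9880$ ($X = \left(-152\right) 65 = -9880$)
$H{\left(E \right)} = E \left(-2 + E\right)$
$H{\left(g{\left(5,-2 \right)} \right)} + X = 5 \left(-5 - 2\right) \left(-2 + 5 \left(-5 - 2\right)\right) - 9880 = 5 \left(-7\right) \left(-2 + 5 \left(-7\right)\right) - 9880 = - 35 \left(-2 - 35\right) - 9880 = \left(-35\right) \left(-37\right) - 9880 = 1295 - 9880 = -8585$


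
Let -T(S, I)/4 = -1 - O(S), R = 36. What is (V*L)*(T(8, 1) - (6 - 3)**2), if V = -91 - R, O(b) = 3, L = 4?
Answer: -3556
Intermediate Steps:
T(S, I) = 16 (T(S, I) = -4*(-1 - 1*3) = -4*(-1 - 3) = -4*(-4) = 16)
V = -127 (V = -91 - 1*36 = -91 - 36 = -127)
(V*L)*(T(8, 1) - (6 - 3)**2) = (-127*4)*(16 - (6 - 3)**2) = -508*(16 - 1*3**2) = -508*(16 - 1*9) = -508*(16 - 9) = -508*7 = -3556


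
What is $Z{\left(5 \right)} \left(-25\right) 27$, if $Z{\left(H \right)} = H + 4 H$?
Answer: $-16875$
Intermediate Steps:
$Z{\left(H \right)} = 5 H$
$Z{\left(5 \right)} \left(-25\right) 27 = 5 \cdot 5 \left(-25\right) 27 = 25 \left(-25\right) 27 = \left(-625\right) 27 = -16875$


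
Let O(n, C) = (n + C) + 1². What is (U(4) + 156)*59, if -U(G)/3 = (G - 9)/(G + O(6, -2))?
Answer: 27907/3 ≈ 9302.3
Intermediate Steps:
O(n, C) = 1 + C + n (O(n, C) = (C + n) + 1 = 1 + C + n)
U(G) = -3*(-9 + G)/(5 + G) (U(G) = -3*(G - 9)/(G + (1 - 2 + 6)) = -3*(-9 + G)/(G + 5) = -3*(-9 + G)/(5 + G))
(U(4) + 156)*59 = (3*(9 - 1*4)/(5 + 4) + 156)*59 = (3*(9 - 4)/9 + 156)*59 = (3*(⅑)*5 + 156)*59 = (5/3 + 156)*59 = (473/3)*59 = 27907/3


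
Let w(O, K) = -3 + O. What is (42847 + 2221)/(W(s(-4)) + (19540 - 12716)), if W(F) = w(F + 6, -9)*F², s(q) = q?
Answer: 11267/1702 ≈ 6.6199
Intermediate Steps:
W(F) = F²*(3 + F) (W(F) = (-3 + (F + 6))*F² = (-3 + (6 + F))*F² = (3 + F)*F² = F²*(3 + F))
(42847 + 2221)/(W(s(-4)) + (19540 - 12716)) = (42847 + 2221)/((-4)²*(3 - 4) + (19540 - 12716)) = 45068/(16*(-1) + 6824) = 45068/(-16 + 6824) = 45068/6808 = 45068*(1/6808) = 11267/1702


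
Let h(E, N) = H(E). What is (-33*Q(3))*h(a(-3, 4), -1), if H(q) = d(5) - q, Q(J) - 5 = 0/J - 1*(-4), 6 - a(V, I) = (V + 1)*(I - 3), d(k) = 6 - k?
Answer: 2079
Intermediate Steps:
a(V, I) = 6 - (1 + V)*(-3 + I) (a(V, I) = 6 - (V + 1)*(I - 3) = 6 - (1 + V)*(-3 + I))
Q(J) = 9 (Q(J) = 5 + (0/J - 1*(-4)) = 5 + (0 + 4) = 5 + 4 = 9)
H(q) = 1 - q (H(q) = (6 - 1*5) - q = (6 - 5) - q = 1 - q)
h(E, N) = 1 - E
(-33*Q(3))*h(a(-3, 4), -1) = (-33*9)*(1 - (9 - 1*4 + 3*(-3) - 1*4*(-3))) = -297*(1 - (9 - 4 - 9 + 12)) = -297*(1 - 1*8) = -297*(1 - 8) = -297*(-7) = 2079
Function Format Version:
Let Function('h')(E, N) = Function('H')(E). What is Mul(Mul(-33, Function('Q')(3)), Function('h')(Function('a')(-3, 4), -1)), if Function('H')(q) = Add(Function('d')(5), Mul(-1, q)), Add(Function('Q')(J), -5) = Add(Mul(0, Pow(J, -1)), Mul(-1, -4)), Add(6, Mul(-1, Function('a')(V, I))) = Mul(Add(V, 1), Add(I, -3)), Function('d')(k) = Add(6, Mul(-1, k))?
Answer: 2079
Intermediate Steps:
Function('a')(V, I) = Add(6, Mul(-1, Add(1, V), Add(-3, I))) (Function('a')(V, I) = Add(6, Mul(-1, Mul(Add(V, 1), Add(I, -3)))) = Add(6, Mul(-1, Mul(Add(1, V), Add(-3, I)))) = Add(6, Mul(-1, Add(1, V), Add(-3, I))))
Function('Q')(J) = 9 (Function('Q')(J) = Add(5, Add(Mul(0, Pow(J, -1)), Mul(-1, -4))) = Add(5, Add(0, 4)) = Add(5, 4) = 9)
Function('H')(q) = Add(1, Mul(-1, q)) (Function('H')(q) = Add(Add(6, Mul(-1, 5)), Mul(-1, q)) = Add(Add(6, -5), Mul(-1, q)) = Add(1, Mul(-1, q)))
Function('h')(E, N) = Add(1, Mul(-1, E))
Mul(Mul(-33, Function('Q')(3)), Function('h')(Function('a')(-3, 4), -1)) = Mul(Mul(-33, 9), Add(1, Mul(-1, Add(9, Mul(-1, 4), Mul(3, -3), Mul(-1, 4, -3))))) = Mul(-297, Add(1, Mul(-1, Add(9, -4, -9, 12)))) = Mul(-297, Add(1, Mul(-1, 8))) = Mul(-297, Add(1, -8)) = Mul(-297, -7) = 2079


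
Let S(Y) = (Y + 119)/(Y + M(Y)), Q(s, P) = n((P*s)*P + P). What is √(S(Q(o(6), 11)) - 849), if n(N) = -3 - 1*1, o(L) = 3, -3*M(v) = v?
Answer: 3*I*√1586/4 ≈ 29.868*I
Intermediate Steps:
M(v) = -v/3
n(N) = -4 (n(N) = -3 - 1 = -4)
Q(s, P) = -4
S(Y) = 3*(119 + Y)/(2*Y) (S(Y) = (Y + 119)/(Y - Y/3) = (119 + Y)/((2*Y/3)) = (119 + Y)*(3/(2*Y)) = 3*(119 + Y)/(2*Y))
√(S(Q(o(6), 11)) - 849) = √((3/2)*(119 - 4)/(-4) - 849) = √((3/2)*(-¼)*115 - 849) = √(-345/8 - 849) = √(-7137/8) = 3*I*√1586/4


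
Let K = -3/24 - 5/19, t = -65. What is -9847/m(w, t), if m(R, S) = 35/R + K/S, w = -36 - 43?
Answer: 7685780440/341139 ≈ 22530.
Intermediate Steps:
K = -59/152 (K = -3*1/24 - 5*1/19 = -1/8 - 5/19 = -59/152 ≈ -0.38816)
w = -79
m(R, S) = 35/R - 59/(152*S)
-9847/m(w, t) = -9847/(35/(-79) - 59/152/(-65)) = -9847/(35*(-1/79) - 59/152*(-1/65)) = -9847/(-35/79 + 59/9880) = -9847/(-341139/780520) = -9847*(-780520/341139) = 7685780440/341139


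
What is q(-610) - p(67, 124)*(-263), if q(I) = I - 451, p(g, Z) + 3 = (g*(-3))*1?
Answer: -54713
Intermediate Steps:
p(g, Z) = -3 - 3*g (p(g, Z) = -3 + (g*(-3))*1 = -3 - 3*g*1 = -3 - 3*g)
q(I) = -451 + I
q(-610) - p(67, 124)*(-263) = (-451 - 610) - (-3 - 3*67)*(-263) = -1061 - (-3 - 201)*(-263) = -1061 - (-204)*(-263) = -1061 - 1*53652 = -1061 - 53652 = -54713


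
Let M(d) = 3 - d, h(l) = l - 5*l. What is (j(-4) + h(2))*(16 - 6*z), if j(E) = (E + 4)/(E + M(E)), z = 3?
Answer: 16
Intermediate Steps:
h(l) = -4*l (h(l) = l - 5*l = -4*l)
j(E) = 4/3 + E/3 (j(E) = (E + 4)/(E + (3 - E)) = (4 + E)/3 = (4 + E)*(⅓) = 4/3 + E/3)
(j(-4) + h(2))*(16 - 6*z) = ((4/3 + (⅓)*(-4)) - 4*2)*(16 - 6*3) = ((4/3 - 4/3) - 8)*(16 - 1*18) = (0 - 8)*(16 - 18) = -8*(-2) = 16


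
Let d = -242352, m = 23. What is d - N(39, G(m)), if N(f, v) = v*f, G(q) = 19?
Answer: -243093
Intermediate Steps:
N(f, v) = f*v
d - N(39, G(m)) = -242352 - 39*19 = -242352 - 1*741 = -242352 - 741 = -243093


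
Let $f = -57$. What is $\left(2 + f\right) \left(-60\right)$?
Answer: $3300$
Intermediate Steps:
$\left(2 + f\right) \left(-60\right) = \left(2 - 57\right) \left(-60\right) = \left(-55\right) \left(-60\right) = 3300$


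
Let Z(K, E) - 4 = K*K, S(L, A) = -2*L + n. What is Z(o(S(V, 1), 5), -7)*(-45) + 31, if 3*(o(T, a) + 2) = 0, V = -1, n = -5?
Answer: -329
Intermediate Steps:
S(L, A) = -5 - 2*L (S(L, A) = -2*L - 5 = -5 - 2*L)
o(T, a) = -2 (o(T, a) = -2 + (1/3)*0 = -2 + 0 = -2)
Z(K, E) = 4 + K**2 (Z(K, E) = 4 + K*K = 4 + K**2)
Z(o(S(V, 1), 5), -7)*(-45) + 31 = (4 + (-2)**2)*(-45) + 31 = (4 + 4)*(-45) + 31 = 8*(-45) + 31 = -360 + 31 = -329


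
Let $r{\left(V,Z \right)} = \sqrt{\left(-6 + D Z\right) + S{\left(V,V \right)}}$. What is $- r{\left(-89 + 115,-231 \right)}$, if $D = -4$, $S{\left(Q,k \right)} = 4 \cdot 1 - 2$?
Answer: $- 2 \sqrt{230} \approx -30.332$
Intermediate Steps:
$S{\left(Q,k \right)} = 2$ ($S{\left(Q,k \right)} = 4 - 2 = 2$)
$r{\left(V,Z \right)} = \sqrt{-4 - 4 Z}$ ($r{\left(V,Z \right)} = \sqrt{\left(-6 - 4 Z\right) + 2} = \sqrt{-4 - 4 Z}$)
$- r{\left(-89 + 115,-231 \right)} = - 2 \sqrt{-1 - -231} = - 2 \sqrt{-1 + 231} = - 2 \sqrt{230}$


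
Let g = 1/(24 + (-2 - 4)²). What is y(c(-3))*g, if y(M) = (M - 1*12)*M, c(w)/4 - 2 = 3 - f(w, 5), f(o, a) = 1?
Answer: 16/15 ≈ 1.0667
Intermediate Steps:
c(w) = 16 (c(w) = 8 + 4*(3 - 1*1) = 8 + 4*(3 - 1) = 8 + 4*2 = 8 + 8 = 16)
y(M) = M*(-12 + M) (y(M) = (M - 12)*M = (-12 + M)*M = M*(-12 + M))
g = 1/60 (g = 1/(24 + (-6)²) = 1/(24 + 36) = 1/60 ≈ 0.016667)
y(c(-3))*g = (16*(-12 + 16))*(1/60) = (16*4)*(1/60) = 64*(1/60) = 16/15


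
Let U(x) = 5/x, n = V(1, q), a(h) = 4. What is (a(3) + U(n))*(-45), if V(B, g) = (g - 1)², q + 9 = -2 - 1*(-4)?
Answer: -11745/64 ≈ -183.52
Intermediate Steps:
q = -7 (q = -9 + (-2 - 1*(-4)) = -9 + (-2 + 4) = -9 + 2 = -7)
V(B, g) = (-1 + g)²
n = 64 (n = (-1 - 7)² = (-8)² = 64)
(a(3) + U(n))*(-45) = (4 + 5/64)*(-45) = (261/64)*(-45) = -11745/64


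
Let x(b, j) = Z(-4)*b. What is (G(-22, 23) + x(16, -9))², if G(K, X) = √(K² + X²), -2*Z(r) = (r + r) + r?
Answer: (96 + √1013)² ≈ 16340.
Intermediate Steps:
Z(r) = -3*r/2 (Z(r) = -((r + r) + r)/2 = -(2*r + r)/2 = -3*r/2)
x(b, j) = 6*b (x(b, j) = (-3/2*(-4))*b = 6*b)
(G(-22, 23) + x(16, -9))² = (√((-22)² + 23²) + 6*16)² = (√(484 + 529) + 96)² = (√1013 + 96)² = (96 + √1013)²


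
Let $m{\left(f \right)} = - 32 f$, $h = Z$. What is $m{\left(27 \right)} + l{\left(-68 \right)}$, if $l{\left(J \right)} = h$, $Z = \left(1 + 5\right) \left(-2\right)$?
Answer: $-876$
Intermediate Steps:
$Z = -12$ ($Z = 6 \left(-2\right) = -12$)
$h = -12$
$l{\left(J \right)} = -12$
$m{\left(27 \right)} + l{\left(-68 \right)} = \left(-32\right) 27 - 12 = -864 - 12 = -876$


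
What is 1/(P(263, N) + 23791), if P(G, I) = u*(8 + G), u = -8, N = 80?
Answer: 1/21623 ≈ 4.6247e-5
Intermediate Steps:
P(G, I) = -64 - 8*G (P(G, I) = -8*(8 + G) = -64 - 8*G)
1/(P(263, N) + 23791) = 1/((-64 - 8*263) + 23791) = 1/((-64 - 2104) + 23791) = 1/(-2168 + 23791) = 1/21623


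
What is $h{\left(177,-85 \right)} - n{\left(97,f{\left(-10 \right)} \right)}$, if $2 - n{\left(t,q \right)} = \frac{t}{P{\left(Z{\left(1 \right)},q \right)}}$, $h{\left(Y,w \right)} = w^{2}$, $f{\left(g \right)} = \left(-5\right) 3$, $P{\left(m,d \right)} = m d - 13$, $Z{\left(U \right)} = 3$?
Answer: $\frac{418837}{58} \approx 7221.3$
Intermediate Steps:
$P{\left(m,d \right)} = -13 + d m$ ($P{\left(m,d \right)} = d m - 13 = -13 + d m$)
$f{\left(g \right)} = -15$
$n{\left(t,q \right)} = 2 - \frac{t}{-13 + 3 q}$ ($n{\left(t,q \right)} = 2 - \frac{t}{-13 + q 3} = 2 - \frac{t}{-13 + 3 q}$)
$h{\left(177,-85 \right)} - n{\left(97,f{\left(-10 \right)} \right)} = \left(-85\right)^{2} - \frac{-26 - 97 + 6 \left(-15\right)}{-13 + 3 \left(-15\right)} = 7225 - \frac{-26 - 97 - 90}{-13 - 45} = 7225 - \frac{1}{-58} \left(-213\right) = 7225 - \left(- \frac{1}{58}\right) \left(-213\right) = 7225 - \frac{213}{58} = \frac{418837}{58}$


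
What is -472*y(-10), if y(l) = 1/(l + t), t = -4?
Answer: 236/7 ≈ 33.714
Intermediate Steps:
y(l) = 1/(-4 + l) (y(l) = 1/(l - 4) = 1/(-4 + l))
-472*y(-10) = -472/(-4 - 10) = -472/(-14) = -472*(-1/14) = 236/7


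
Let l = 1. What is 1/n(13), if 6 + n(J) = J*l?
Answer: ⅐ ≈ 0.14286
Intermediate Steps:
n(J) = -6 + J (n(J) = -6 + J*1 = -6 + J)
1/n(13) = 1/(-6 + 13) = 1/7 = ⅐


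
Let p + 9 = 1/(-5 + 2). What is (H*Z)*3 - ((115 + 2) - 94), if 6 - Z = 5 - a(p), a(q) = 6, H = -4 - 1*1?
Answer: -128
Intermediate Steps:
H = -5 (H = -4 - 1 = -5)
p = -28/3 (p = -9 + 1/(-5 + 2) = -9 + 1/(-3) = -9 - 1/3 = -28/3 ≈ -9.3333)
Z = 7 (Z = 6 - (5 - 1*6) = 6 - (5 - 6) = 6 - 1*(-1) = 6 + 1 = 7)
(H*Z)*3 - ((115 + 2) - 94) = -5*7*3 - ((115 + 2) - 94) = -35*3 - (117 - 94) = -105 - 1*23 = -105 - 23 = -128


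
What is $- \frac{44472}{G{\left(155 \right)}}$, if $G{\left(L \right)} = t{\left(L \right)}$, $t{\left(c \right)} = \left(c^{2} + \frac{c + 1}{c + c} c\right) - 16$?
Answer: $- \frac{14824}{8029} \approx -1.8463$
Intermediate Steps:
$t{\left(c \right)} = - \frac{31}{2} + c^{2} + \frac{c}{2}$ ($t{\left(c \right)} = \left(c^{2} + \frac{1 + c}{2 c} c\right) - 16 = \left(c^{2} + \left(\frac{1}{2} + \frac{c}{2}\right)\right) - 16 = \left(\frac{1}{2} + c^{2} + \frac{c}{2}\right) - 16 = - \frac{31}{2} + c^{2} + \frac{c}{2}$)
$G{\left(L \right)} = - \frac{31}{2} + L^{2} + \frac{L}{2}$
$- \frac{44472}{G{\left(155 \right)}} = - \frac{44472}{- \frac{31}{2} + 155^{2} + \frac{1}{2} \cdot 155} = - \frac{44472}{- \frac{31}{2} + 24025 + \frac{155}{2}} = - \frac{44472}{24087} = \left(-44472\right) \frac{1}{24087} = - \frac{14824}{8029}$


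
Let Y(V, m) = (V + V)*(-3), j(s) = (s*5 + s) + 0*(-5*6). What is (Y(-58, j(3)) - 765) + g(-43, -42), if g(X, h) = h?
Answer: -459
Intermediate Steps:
j(s) = 6*s (j(s) = (5*s + s) + 0*(-30) = 6*s + 0 = 6*s)
Y(V, m) = -6*V (Y(V, m) = (2*V)*(-3) = -6*V)
(Y(-58, j(3)) - 765) + g(-43, -42) = (-6*(-58) - 765) - 42 = (348 - 765) - 42 = -417 - 42 = -459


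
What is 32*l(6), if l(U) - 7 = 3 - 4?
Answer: 192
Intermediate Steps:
l(U) = 6 (l(U) = 7 + (3 - 4) = 7 - 1 = 6)
32*l(6) = 32*6 = 192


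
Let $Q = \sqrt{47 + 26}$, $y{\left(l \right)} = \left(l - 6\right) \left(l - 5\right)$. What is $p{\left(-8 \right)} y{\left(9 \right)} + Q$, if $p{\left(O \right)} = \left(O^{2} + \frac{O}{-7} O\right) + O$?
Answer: $\frac{3936}{7} + \sqrt{73} \approx 570.83$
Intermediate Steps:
$y{\left(l \right)} = \left(-6 + l\right) \left(-5 + l\right)$
$Q = \sqrt{73} \approx 8.544$
$p{\left(O \right)} = O + \frac{6 O^{2}}{7}$ ($p{\left(O \right)} = \left(O^{2} + O \left(- \frac{1}{7}\right) O\right) + O = \left(O^{2} + - \frac{O}{7} O\right) + O = \left(O^{2} - \frac{O^{2}}{7}\right) + O = \frac{6 O^{2}}{7} + O = O + \frac{6 O^{2}}{7}$)
$p{\left(-8 \right)} y{\left(9 \right)} + Q = \frac{1}{7} \left(-8\right) \left(7 + 6 \left(-8\right)\right) \left(30 + 9^{2} - 99\right) + \sqrt{73} = \frac{1}{7} \left(-8\right) \left(7 - 48\right) \left(30 + 81 - 99\right) + \sqrt{73} = \frac{1}{7} \left(-8\right) \left(-41\right) 12 + \sqrt{73} = \frac{328}{7} \cdot 12 + \sqrt{73} = \frac{3936}{7} + \sqrt{73}$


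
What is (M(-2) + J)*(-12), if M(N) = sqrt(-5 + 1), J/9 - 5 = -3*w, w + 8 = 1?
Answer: -2808 - 24*I ≈ -2808.0 - 24.0*I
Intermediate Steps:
w = -7 (w = -8 + 1 = -7)
J = 234 (J = 45 + 9*(-3*(-7)) = 45 + 9*21 = 45 + 189 = 234)
M(N) = 2*I (M(N) = sqrt(-4) = 2*I)
(M(-2) + J)*(-12) = (2*I + 234)*(-12) = (234 + 2*I)*(-12) = -2808 - 24*I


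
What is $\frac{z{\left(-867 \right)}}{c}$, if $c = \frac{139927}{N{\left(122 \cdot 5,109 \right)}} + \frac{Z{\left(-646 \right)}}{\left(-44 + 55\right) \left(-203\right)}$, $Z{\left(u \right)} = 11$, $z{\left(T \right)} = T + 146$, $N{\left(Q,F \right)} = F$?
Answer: $- \frac{15953567}{28405072} \approx -0.56164$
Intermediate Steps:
$z{\left(T \right)} = 146 + T$
$c = \frac{28405072}{22127}$ ($c = \frac{139927}{109} + \frac{11}{\left(-44 + 55\right) \left(-203\right)} = 139927 \cdot \frac{1}{109} + \frac{11}{11 \left(-203\right)} = \frac{139927}{109} + \frac{11}{-2233} = \frac{139927}{109} + 11 \left(- \frac{1}{2233}\right) = \frac{139927}{109} - \frac{1}{203} = \frac{28405072}{22127} \approx 1283.7$)
$\frac{z{\left(-867 \right)}}{c} = \frac{146 - 867}{\frac{28405072}{22127}} = \left(-721\right) \frac{22127}{28405072} = - \frac{15953567}{28405072}$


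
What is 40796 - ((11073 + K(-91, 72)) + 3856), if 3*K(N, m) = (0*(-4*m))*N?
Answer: 25867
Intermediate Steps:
K(N, m) = 0 (K(N, m) = ((0*(-4*m))*N)/3 = (0*N)/3 = (1/3)*0 = 0)
40796 - ((11073 + K(-91, 72)) + 3856) = 40796 - ((11073 + 0) + 3856) = 40796 - (11073 + 3856) = 40796 - 1*14929 = 40796 - 14929 = 25867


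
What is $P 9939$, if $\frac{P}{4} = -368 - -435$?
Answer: $2663652$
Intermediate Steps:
$P = 268$ ($P = 4 \left(-368 - -435\right) = 4 \left(-368 + 435\right) = 4 \cdot 67 = 268$)
$P 9939 = 268 \cdot 9939 = 2663652$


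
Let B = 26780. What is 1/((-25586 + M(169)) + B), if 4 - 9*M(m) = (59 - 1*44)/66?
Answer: 198/236495 ≈ 0.00083723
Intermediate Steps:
M(m) = 83/198 (M(m) = 4/9 - (59 - 1*44)/(9*66) = 4/9 - (59 - 44)/(9*66) = 4/9 - 5/(3*66) = 4/9 - ⅑*5/22 = 4/9 - 5/198 = 83/198)
1/((-25586 + M(169)) + B) = 1/((-25586 + 83/198) + 26780) = 1/(-5065945/198 + 26780) = 1/(236495/198) = 198/236495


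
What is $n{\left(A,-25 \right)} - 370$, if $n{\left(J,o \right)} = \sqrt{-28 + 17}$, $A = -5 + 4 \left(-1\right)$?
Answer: $-370 + i \sqrt{11} \approx -370.0 + 3.3166 i$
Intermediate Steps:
$A = -9$ ($A = -5 - 4 = -9$)
$n{\left(J,o \right)} = i \sqrt{11}$ ($n{\left(J,o \right)} = \sqrt{-11} = i \sqrt{11}$)
$n{\left(A,-25 \right)} - 370 = i \sqrt{11} - 370 = -370 + i \sqrt{11}$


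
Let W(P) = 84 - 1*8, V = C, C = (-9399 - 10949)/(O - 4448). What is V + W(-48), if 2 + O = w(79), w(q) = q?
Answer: 352544/4371 ≈ 80.655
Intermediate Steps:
O = 77 (O = -2 + 79 = 77)
C = 20348/4371 (C = (-9399 - 10949)/(77 - 4448) = -20348/(-4371) = -20348*(-1/4371) = 20348/4371 ≈ 4.6552)
V = 20348/4371 ≈ 4.6552
W(P) = 76 (W(P) = 84 - 8 = 76)
V + W(-48) = 20348/4371 + 76 = 352544/4371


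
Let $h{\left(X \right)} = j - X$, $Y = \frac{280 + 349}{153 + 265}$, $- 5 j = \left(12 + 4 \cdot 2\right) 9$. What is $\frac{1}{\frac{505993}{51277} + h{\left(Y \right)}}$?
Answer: $- \frac{21433786}{592364455} \approx -0.036183$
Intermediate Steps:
$j = -36$ ($j = - \frac{\left(12 + 4 \cdot 2\right) 9}{5} = - \frac{\left(12 + 8\right) 9}{5} = - \frac{20 \cdot 9}{5} = \left(- \frac{1}{5}\right) 180 = -36$)
$Y = \frac{629}{418} \approx 1.5048$
$h{\left(X \right)} = -36 - X$
$\frac{1}{\frac{505993}{51277} + h{\left(Y \right)}} = \frac{1}{\frac{505993}{51277} - \frac{15677}{418}} = \frac{1}{- \frac{592364455}{21433786}} = - \frac{21433786}{592364455}$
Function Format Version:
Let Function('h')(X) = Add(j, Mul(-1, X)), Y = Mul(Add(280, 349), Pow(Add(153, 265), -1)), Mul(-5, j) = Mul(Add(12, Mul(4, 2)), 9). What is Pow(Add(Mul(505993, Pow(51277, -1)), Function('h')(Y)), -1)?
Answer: Rational(-21433786, 592364455) ≈ -0.036183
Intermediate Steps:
j = -36 (j = Mul(Rational(-1, 5), Mul(Add(12, Mul(4, 2)), 9)) = Mul(Rational(-1, 5), Mul(Add(12, 8), 9)) = Mul(Rational(-1, 5), Mul(20, 9)) = Mul(Rational(-1, 5), 180) = -36)
Y = Rational(629, 418) (Y = Mul(629, Pow(418, -1)) = Mul(629, Rational(1, 418)) = Rational(629, 418) ≈ 1.5048)
Function('h')(X) = Add(-36, Mul(-1, X))
Pow(Add(Mul(505993, Pow(51277, -1)), Function('h')(Y)), -1) = Pow(Add(Mul(505993, Pow(51277, -1)), Add(-36, Mul(-1, Rational(629, 418)))), -1) = Pow(Add(Mul(505993, Rational(1, 51277)), Add(-36, Rational(-629, 418))), -1) = Pow(Add(Rational(505993, 51277), Rational(-15677, 418)), -1) = Pow(Rational(-592364455, 21433786), -1) = Rational(-21433786, 592364455)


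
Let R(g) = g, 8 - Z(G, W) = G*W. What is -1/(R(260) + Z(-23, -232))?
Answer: 1/5068 ≈ 0.00019732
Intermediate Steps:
Z(G, W) = 8 - G*W
-1/(R(260) + Z(-23, -232)) = -1/(260 + (8 - 1*(-23)*(-232))) = -1/(260 + (8 - 5336)) = -1/(260 - 5328) = -1/(-5068) = -1*(-1/5068) = 1/5068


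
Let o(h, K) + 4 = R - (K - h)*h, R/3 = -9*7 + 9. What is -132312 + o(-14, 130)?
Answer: -130462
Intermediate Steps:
R = -162 (R = 3*(-9*7 + 9) = 3*(-63 + 9) = 3*(-54) = -162)
o(h, K) = -166 - h*(K - h) (o(h, K) = -4 + (-162 - (K - h)*h) = -4 + (-162 - h*(K - h)) = -166 - h*(K - h))
-132312 + o(-14, 130) = -132312 + (-166 + (-14)**2 - 1*130*(-14)) = -132312 + (-166 + 196 + 1820) = -132312 + 1850 = -130462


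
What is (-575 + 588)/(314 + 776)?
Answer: 13/1090 ≈ 0.011927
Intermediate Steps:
(-575 + 588)/(314 + 776) = 13/1090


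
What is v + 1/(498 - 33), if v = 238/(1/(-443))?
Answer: -49026809/465 ≈ -1.0543e+5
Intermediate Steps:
v = -105434 (v = 238/(-1/443) = 238*(-443) = -105434)
v + 1/(498 - 33) = -105434 + 1/(498 - 33) = -105434 + 1/465 = -49026809/465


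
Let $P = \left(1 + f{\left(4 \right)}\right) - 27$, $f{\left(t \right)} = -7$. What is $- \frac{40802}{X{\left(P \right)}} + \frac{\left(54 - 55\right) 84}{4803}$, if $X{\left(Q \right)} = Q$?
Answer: $\frac{65323078}{52833} \approx 1236.4$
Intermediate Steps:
$P = -33$ ($P = \left(1 - 7\right) - 27 = -6 + \left(-27 + 0\right) = -6 - 27 = -33$)
$- \frac{40802}{X{\left(P \right)}} + \frac{\left(54 - 55\right) 84}{4803} = - \frac{40802}{-33} + \frac{\left(54 - 55\right) 84}{4803} = \left(-40802\right) \left(- \frac{1}{33}\right) + \left(-1\right) 84 \cdot \frac{1}{4803} = \frac{40802}{33} - \frac{28}{1601} = \frac{65323078}{52833}$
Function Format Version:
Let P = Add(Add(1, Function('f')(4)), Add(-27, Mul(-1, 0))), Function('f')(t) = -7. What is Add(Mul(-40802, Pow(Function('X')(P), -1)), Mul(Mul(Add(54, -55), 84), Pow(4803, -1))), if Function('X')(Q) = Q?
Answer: Rational(65323078, 52833) ≈ 1236.4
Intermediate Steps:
P = -33 (P = Add(Add(1, -7), Add(-27, Mul(-1, 0))) = Add(-6, Add(-27, 0)) = Add(-6, -27) = -33)
Add(Mul(-40802, Pow(Function('X')(P), -1)), Mul(Mul(Add(54, -55), 84), Pow(4803, -1))) = Add(Mul(-40802, Pow(-33, -1)), Mul(Mul(Add(54, -55), 84), Pow(4803, -1))) = Add(Mul(-40802, Rational(-1, 33)), Mul(Mul(-1, 84), Rational(1, 4803))) = Add(Rational(40802, 33), Mul(-84, Rational(1, 4803))) = Add(Rational(40802, 33), Rational(-28, 1601)) = Rational(65323078, 52833)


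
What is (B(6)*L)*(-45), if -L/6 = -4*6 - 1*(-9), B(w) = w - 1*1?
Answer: -20250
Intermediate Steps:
B(w) = -1 + w (B(w) = w - 1 = -1 + w)
L = 90 (L = -6*(-4*6 - 1*(-9)) = -6*(-24 + 9) = -6*(-15) = 90)
(B(6)*L)*(-45) = ((-1 + 6)*90)*(-45) = (5*90)*(-45) = 450*(-45) = -20250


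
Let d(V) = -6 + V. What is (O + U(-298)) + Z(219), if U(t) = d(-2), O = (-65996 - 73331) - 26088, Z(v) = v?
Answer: -165204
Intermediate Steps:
O = -165415 (O = -139327 - 26088 = -165415)
U(t) = -8 (U(t) = -6 - 2 = -8)
(O + U(-298)) + Z(219) = (-165415 - 8) + 219 = -165423 + 219 = -165204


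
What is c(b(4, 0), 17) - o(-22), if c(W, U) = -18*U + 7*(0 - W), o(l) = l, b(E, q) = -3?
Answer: -263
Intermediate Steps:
c(W, U) = -18*U - 7*W (c(W, U) = -18*U + 7*(-W) = -18*U - 7*W)
c(b(4, 0), 17) - o(-22) = (-18*17 - 7*(-3)) - 1*(-22) = (-306 + 21) + 22 = -285 + 22 = -263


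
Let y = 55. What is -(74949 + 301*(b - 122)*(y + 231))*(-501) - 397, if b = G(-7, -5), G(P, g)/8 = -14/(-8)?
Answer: -4620392236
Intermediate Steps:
G(P, g) = 14 (G(P, g) = 8*(-14/(-8)) = 8*(-14*(-⅛)) = 8*(7/4) = 14)
b = 14
-(74949 + 301*(b - 122)*(y + 231))*(-501) - 397 = -(74949 + 301*(14 - 122)*(55 + 231))*(-501) - 397 = -301/(1/(-108*286 + 249))*(-501) - 397 = -301/(1/(-30888 + 249))*(-501) - 397 = -301/(1/(-30639))*(-501) - 397 = -301/(-1/30639)*(-501) - 397 = -301*(-30639)*(-501) - 397 = 9222339*(-501) - 397 = -4620391839 - 397 = -4620392236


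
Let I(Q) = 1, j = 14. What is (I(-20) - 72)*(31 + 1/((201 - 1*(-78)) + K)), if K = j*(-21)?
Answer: -32944/15 ≈ -2196.3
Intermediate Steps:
K = -294 (K = 14*(-21) = -294)
(I(-20) - 72)*(31 + 1/((201 - 1*(-78)) + K)) = (1 - 72)*(31 + 1/((201 - 1*(-78)) - 294)) = -71*(31 + 1/((201 + 78) - 294)) = -71*(31 + 1/(279 - 294)) = -71*(31 + 1/(-15)) = -71*(31 - 1/15) = -71*464/15 = -32944/15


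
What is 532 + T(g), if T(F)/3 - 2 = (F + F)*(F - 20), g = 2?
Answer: 322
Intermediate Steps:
T(F) = 6 + 6*F*(-20 + F) (T(F) = 6 + 3*((F + F)*(F - 20)) = 6 + 3*((2*F)*(-20 + F)) = 6 + 3*(2*F*(-20 + F)) = 6 + 6*F*(-20 + F))
532 + T(g) = 532 + (6 - 120*2 + 6*2²) = 532 + (6 - 240 + 6*4) = 532 + (6 - 240 + 24) = 532 - 210 = 322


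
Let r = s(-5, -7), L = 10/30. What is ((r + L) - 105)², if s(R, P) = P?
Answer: 112225/9 ≈ 12469.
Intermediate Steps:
L = ⅓ (L = 10*(1/30) = ⅓ ≈ 0.33333)
r = -7
((r + L) - 105)² = ((-7 + ⅓) - 105)² = (-20/3 - 105)² = (-335/3)² = 112225/9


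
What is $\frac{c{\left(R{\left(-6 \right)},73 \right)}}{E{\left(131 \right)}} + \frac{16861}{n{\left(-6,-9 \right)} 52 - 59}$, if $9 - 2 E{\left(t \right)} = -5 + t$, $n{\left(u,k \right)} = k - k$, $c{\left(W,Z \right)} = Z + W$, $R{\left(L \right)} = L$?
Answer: $- \frac{1980643}{6903} \approx -286.92$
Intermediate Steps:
$c{\left(W,Z \right)} = W + Z$
$n{\left(u,k \right)} = 0$
$E{\left(t \right)} = 7 - \frac{t}{2}$ ($E{\left(t \right)} = \frac{9}{2} - \frac{-5 + t}{2} = \frac{9}{2} - \left(- \frac{5}{2} + \frac{t}{2}\right) = 7 - \frac{t}{2}$)
$\frac{c{\left(R{\left(-6 \right)},73 \right)}}{E{\left(131 \right)}} + \frac{16861}{n{\left(-6,-9 \right)} 52 - 59} = \frac{-6 + 73}{7 - \frac{131}{2}} + \frac{16861}{0 \cdot 52 - 59} = \frac{67}{7 - \frac{131}{2}} + \frac{16861}{0 - 59} = \frac{67}{- \frac{117}{2}} + \frac{16861}{-59} = 67 \left(- \frac{2}{117}\right) + 16861 \left(- \frac{1}{59}\right) = - \frac{134}{117} - \frac{16861}{59} = - \frac{1980643}{6903}$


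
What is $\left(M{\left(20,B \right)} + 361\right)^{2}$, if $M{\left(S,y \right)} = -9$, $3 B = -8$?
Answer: $123904$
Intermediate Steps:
$B = - \frac{8}{3}$ ($B = \frac{1}{3} \left(-8\right) = - \frac{8}{3} \approx -2.6667$)
$\left(M{\left(20,B \right)} + 361\right)^{2} = \left(-9 + 361\right)^{2} = 352^{2} = 123904$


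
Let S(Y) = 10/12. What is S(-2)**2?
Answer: 25/36 ≈ 0.69444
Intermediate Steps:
S(Y) = 5/6 (S(Y) = 10*(1/12) = 5/6)
S(-2)**2 = (5/6)**2 = 25/36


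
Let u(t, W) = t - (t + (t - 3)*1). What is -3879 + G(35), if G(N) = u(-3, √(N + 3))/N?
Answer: -135759/35 ≈ -3878.8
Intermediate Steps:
u(t, W) = 3 - t (u(t, W) = t - (t + (-3 + t)*1) = t - (t + (-3 + t)) = t - (-3 + 2*t) = t + (3 - 2*t) = 3 - t)
G(N) = 6/N (G(N) = (3 - 1*(-3))/N = (3 + 3)/N = 6/N)
-3879 + G(35) = -3879 + 6/35 = -135759/35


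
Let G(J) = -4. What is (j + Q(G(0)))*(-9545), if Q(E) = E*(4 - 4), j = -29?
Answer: 276805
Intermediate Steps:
Q(E) = 0 (Q(E) = E*0 = 0)
(j + Q(G(0)))*(-9545) = (-29 + 0)*(-9545) = -29*(-9545) = 276805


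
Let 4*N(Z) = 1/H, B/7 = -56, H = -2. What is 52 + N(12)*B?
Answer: 101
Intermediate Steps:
B = -392 (B = 7*(-56) = -392)
N(Z) = -⅛ (N(Z) = (¼)/(-2) = (¼)*(-½) = -⅛)
52 + N(12)*B = 52 - ⅛*(-392) = 52 + 49 = 101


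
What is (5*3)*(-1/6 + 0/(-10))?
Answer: -5/2 ≈ -2.5000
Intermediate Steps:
(5*3)*(-1/6 + 0/(-10)) = 15*(-1*⅙ + 0*(-⅒)) = 15*(-⅙ + 0) = 15*(-⅙) = -5/2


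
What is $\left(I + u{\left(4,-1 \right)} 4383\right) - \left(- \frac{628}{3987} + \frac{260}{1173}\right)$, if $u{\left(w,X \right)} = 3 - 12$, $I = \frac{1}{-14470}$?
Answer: $- \frac{889828294511687}{22557528990} \approx -39447.0$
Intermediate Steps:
$I = - \frac{1}{14470} \approx -6.9108 \cdot 10^{-5}$
$u{\left(w,X \right)} = -9$ ($u{\left(w,X \right)} = 3 - 12 = -9$)
$\left(I + u{\left(4,-1 \right)} 4383\right) - \left(- \frac{628}{3987} + \frac{260}{1173}\right) = \left(- \frac{1}{14470} - 39447\right) - \left(- \frac{628}{3987} + \frac{260}{1173}\right) = \left(- \frac{1}{14470} - 39447\right) - \frac{99992}{1558917} = - \frac{570798091}{14470} + \left(\frac{628}{3987} - \frac{260}{1173}\right) = - \frac{570798091}{14470} - \frac{99992}{1558917} = - \frac{889828294511687}{22557528990}$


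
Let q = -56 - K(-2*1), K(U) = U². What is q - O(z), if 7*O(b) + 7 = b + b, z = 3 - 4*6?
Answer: -53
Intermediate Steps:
z = -21 (z = 3 - 24 = -21)
O(b) = -1 + 2*b/7 (O(b) = -1 + (b + b)/7 = -1 + (2*b)/7 = -1 + 2*b/7)
q = -60 (q = -56 - (-2*1)² = -56 - 1*(-2)² = -56 - 1*4 = -56 - 4 = -60)
q - O(z) = -60 - (-1 + (2/7)*(-21)) = -60 - (-1 - 6) = -60 - 1*(-7) = -60 + 7 = -53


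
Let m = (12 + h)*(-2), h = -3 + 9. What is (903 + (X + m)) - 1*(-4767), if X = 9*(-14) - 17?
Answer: 5491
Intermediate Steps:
h = 6
X = -143 (X = -126 - 17 = -143)
m = -36 (m = (12 + 6)*(-2) = 18*(-2) = -36)
(903 + (X + m)) - 1*(-4767) = (903 + (-143 - 36)) - 1*(-4767) = (903 - 179) + 4767 = 724 + 4767 = 5491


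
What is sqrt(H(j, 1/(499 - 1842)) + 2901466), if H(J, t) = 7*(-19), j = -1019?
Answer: sqrt(2901333) ≈ 1703.3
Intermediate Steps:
H(J, t) = -133
sqrt(H(j, 1/(499 - 1842)) + 2901466) = sqrt(-133 + 2901466) = sqrt(2901333)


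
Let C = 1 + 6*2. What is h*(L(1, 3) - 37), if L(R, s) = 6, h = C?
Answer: -403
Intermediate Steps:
C = 13 (C = 1 + 12 = 13)
h = 13
h*(L(1, 3) - 37) = 13*(6 - 37) = 13*(-31) = -403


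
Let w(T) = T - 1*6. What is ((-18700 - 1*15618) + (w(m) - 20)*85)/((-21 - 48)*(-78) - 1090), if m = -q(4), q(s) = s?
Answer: -9217/1073 ≈ -8.5899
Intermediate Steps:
m = -4 (m = -1*4 = -4)
w(T) = -6 + T (w(T) = T - 6 = -6 + T)
((-18700 - 1*15618) + (w(m) - 20)*85)/((-21 - 48)*(-78) - 1090) = ((-18700 - 1*15618) + ((-6 - 4) - 20)*85)/((-21 - 48)*(-78) - 1090) = ((-18700 - 15618) + (-10 - 20)*85)/(-69*(-78) - 1090) = (-34318 - 30*85)/(5382 - 1090) = (-34318 - 2550)/4292 = -36868*1/4292 = -9217/1073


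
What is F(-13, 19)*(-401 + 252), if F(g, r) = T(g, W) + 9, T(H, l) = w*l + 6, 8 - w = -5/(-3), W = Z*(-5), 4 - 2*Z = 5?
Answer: -27565/6 ≈ -4594.2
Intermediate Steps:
Z = -½ (Z = 2 - ½*5 = 2 - 5/2 = -½ ≈ -0.50000)
W = 5/2 (W = -½*(-5) = 5/2 ≈ 2.5000)
w = 19/3 (w = 8 - (-5)/(-3) = 8 - (-5)*(-1)/3 = 8 - 1*5/3 = 8 - 5/3 = 19/3 ≈ 6.3333)
T(H, l) = 6 + 19*l/3 (T(H, l) = 19*l/3 + 6 = 6 + 19*l/3)
F(g, r) = 185/6 (F(g, r) = (6 + (19/3)*(5/2)) + 9 = (6 + 95/6) + 9 = 131/6 + 9 = 185/6)
F(-13, 19)*(-401 + 252) = 185*(-401 + 252)/6 = (185/6)*(-149) = -27565/6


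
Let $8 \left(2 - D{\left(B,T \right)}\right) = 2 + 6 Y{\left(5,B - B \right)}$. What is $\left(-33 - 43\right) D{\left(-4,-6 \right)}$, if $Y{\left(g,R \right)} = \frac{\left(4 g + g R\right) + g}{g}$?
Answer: $152$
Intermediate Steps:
$Y{\left(g,R \right)} = \frac{5 g + R g}{g}$ ($Y{\left(g,R \right)} = \frac{\left(4 g + R g\right) + g}{g} = \frac{5 g + R g}{g}$)
$D{\left(B,T \right)} = -2$ ($D{\left(B,T \right)} = 2 - \frac{2 + 6 \left(5 + \left(B - B\right)\right)}{8} = 2 - \frac{2 + 6 \left(5 + 0\right)}{8} = 2 - \frac{2 + 6 \cdot 5}{8} = 2 - \frac{2 + 30}{8} = 2 - 4 = -2$)
$\left(-33 - 43\right) D{\left(-4,-6 \right)} = \left(-33 - 43\right) \left(-2\right) = \left(-76\right) \left(-2\right) = 152$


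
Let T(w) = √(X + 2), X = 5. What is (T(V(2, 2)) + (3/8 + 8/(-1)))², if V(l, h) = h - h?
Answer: 4169/64 - 61*√7/4 ≈ 24.793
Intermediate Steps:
V(l, h) = 0
T(w) = √7 (T(w) = √(5 + 2) = √7)
(T(V(2, 2)) + (3/8 + 8/(-1)))² = (√7 + (3/8 + 8/(-1)))² = (√7 + (3*(⅛) + 8*(-1)))² = (√7 + (3/8 - 8))² = (√7 - 61/8)² = (-61/8 + √7)²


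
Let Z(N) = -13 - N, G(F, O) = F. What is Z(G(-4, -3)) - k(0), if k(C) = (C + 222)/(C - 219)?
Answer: -583/73 ≈ -7.9863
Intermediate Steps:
k(C) = (222 + C)/(-219 + C)
Z(G(-4, -3)) - k(0) = (-13 - 1*(-4)) - (222 + 0)/(-219 + 0) = (-13 + 4) - 222/(-219) = -9 - (-1)*222/219 = -9 - 1*(-74/73) = -9 + 74/73 = -583/73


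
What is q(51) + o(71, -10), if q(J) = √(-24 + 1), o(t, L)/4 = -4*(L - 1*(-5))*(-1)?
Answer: -80 + I*√23 ≈ -80.0 + 4.7958*I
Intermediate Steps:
o(t, L) = 80 + 16*L (o(t, L) = 4*(-4*(L - 1*(-5))*(-1)) = 4*(-4*(L + 5)*(-1)) = 4*(-4*(5 + L)*(-1)) = 4*((-20 - 4*L)*(-1)) = 4*(20 + 4*L) = 80 + 16*L)
q(J) = I*√23 (q(J) = √(-23) = I*√23)
q(51) + o(71, -10) = I*√23 + (80 + 16*(-10)) = I*√23 + (80 - 160) = I*√23 - 80 = -80 + I*√23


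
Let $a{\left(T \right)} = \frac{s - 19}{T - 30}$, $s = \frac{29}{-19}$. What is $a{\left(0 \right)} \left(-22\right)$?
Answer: $- \frac{286}{19} \approx -15.053$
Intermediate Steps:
$s = - \frac{29}{19}$ ($s = 29 \left(- \frac{1}{19}\right) = - \frac{29}{19} \approx -1.5263$)
$a{\left(T \right)} = - \frac{390}{19 \left(-30 + T\right)}$ ($a{\left(T \right)} = \frac{- \frac{29}{19} - 19}{T - 30} = - \frac{390}{19 \left(-30 + T\right)}$)
$a{\left(0 \right)} \left(-22\right) = - \frac{390}{-570 + 19 \cdot 0} \left(-22\right) = - \frac{390}{-570 + 0} \left(-22\right) = - \frac{390}{-570} \left(-22\right) = \left(-390\right) \left(- \frac{1}{570}\right) \left(-22\right) = \frac{13}{19} \left(-22\right) = - \frac{286}{19}$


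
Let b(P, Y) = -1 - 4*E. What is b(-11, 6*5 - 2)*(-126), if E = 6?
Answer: 3150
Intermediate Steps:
b(P, Y) = -25 (b(P, Y) = -1 - 4*6 = -1 - 24 = -25)
b(-11, 6*5 - 2)*(-126) = -25*(-126) = 3150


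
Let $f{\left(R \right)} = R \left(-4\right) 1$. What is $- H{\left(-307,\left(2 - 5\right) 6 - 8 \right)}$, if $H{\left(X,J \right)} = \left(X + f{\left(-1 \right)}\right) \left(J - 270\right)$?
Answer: $-89688$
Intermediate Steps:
$f{\left(R \right)} = - 4 R$ ($f{\left(R \right)} = - 4 R 1 = - 4 R$)
$H{\left(X,J \right)} = \left(-270 + J\right) \left(4 + X\right)$ ($H{\left(X,J \right)} = \left(X - -4\right) \left(J - 270\right) = \left(X + 4\right) \left(-270 + J\right) = \left(4 + X\right) \left(-270 + J\right) = \left(-270 + J\right) \left(4 + X\right)$)
$- H{\left(-307,\left(2 - 5\right) 6 - 8 \right)} = - (-1080 - -82890 + 4 \left(\left(2 - 5\right) 6 - 8\right) + \left(\left(2 - 5\right) 6 - 8\right) \left(-307\right)) = - (-1080 + 82890 + 4 \left(\left(-3\right) 6 - 8\right) + \left(\left(-3\right) 6 - 8\right) \left(-307\right)) = - (-1080 + 82890 + 4 \left(-18 - 8\right) + \left(-18 - 8\right) \left(-307\right)) = - (-1080 + 82890 + 4 \left(-26\right) - -7982) = - (-1080 + 82890 - 104 + 7982) = \left(-1\right) 89688 = -89688$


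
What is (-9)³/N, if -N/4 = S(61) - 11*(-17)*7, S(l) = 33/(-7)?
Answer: 5103/36520 ≈ 0.13973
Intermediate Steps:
S(l) = -33/7 (S(l) = 33*(-⅐) = -33/7)
N = -36520/7 (N = -4*(-33/7 - 11*(-17)*7) = -4*(-33/7 - (-187)*7) = -4*(-33/7 - 1*(-1309)) = -4*(-33/7 + 1309) = -4*9130/7 = -36520/7 ≈ -5217.1)
(-9)³/N = (-9)³/(-36520/7) = -729*(-7/36520) = 5103/36520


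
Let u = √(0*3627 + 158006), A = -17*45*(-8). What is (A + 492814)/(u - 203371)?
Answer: -101468706514/41359605635 - 498934*√158006/41359605635 ≈ -2.4581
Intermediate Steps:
A = 6120 (A = -765*(-8) = 6120)
u = √158006 (u = √(0 + 158006) = √158006 ≈ 397.50)
(A + 492814)/(u - 203371) = (6120 + 492814)/(√158006 - 203371) = 498934/(-203371 + √158006)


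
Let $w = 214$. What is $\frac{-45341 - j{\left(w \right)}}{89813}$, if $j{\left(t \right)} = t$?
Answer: $- \frac{45555}{89813} \approx -0.50722$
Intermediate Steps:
$\frac{-45341 - j{\left(w \right)}}{89813} = \frac{-45341 - 214}{89813} = \left(-45341 - 214\right) \frac{1}{89813} = \left(-45555\right) \frac{1}{89813} = - \frac{45555}{89813}$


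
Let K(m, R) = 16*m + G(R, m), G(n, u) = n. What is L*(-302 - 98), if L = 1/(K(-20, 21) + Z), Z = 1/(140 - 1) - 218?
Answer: 27800/35931 ≈ 0.77371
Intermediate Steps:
Z = -30301/139 (Z = 1/139 - 218 = -30301/139 ≈ -217.99)
K(m, R) = R + 16*m (K(m, R) = 16*m + R = R + 16*m)
L = -139/71862 (L = 1/((21 + 16*(-20)) - 30301/139) = 1/((21 - 320) - 30301/139) = 1/(-299 - 30301/139) = 1/(-71862/139) = -139/71862 ≈ -0.0019343)
L*(-302 - 98) = -139*(-302 - 98)/71862 = -139/71862*(-400) = 27800/35931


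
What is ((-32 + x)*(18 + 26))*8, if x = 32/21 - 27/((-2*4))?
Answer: -200332/21 ≈ -9539.6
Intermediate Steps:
x = 823/168 (x = 32*(1/21) - 27/(-8) = 32/21 - 27*(-⅛) = 32/21 + 27/8 = 823/168 ≈ 4.8988)
((-32 + x)*(18 + 26))*8 = ((-32 + 823/168)*(18 + 26))*8 = -4553/168*44*8 = -50083/42*8 = -200332/21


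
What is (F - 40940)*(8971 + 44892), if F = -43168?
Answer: -4530309204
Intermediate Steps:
(F - 40940)*(8971 + 44892) = (-43168 - 40940)*(8971 + 44892) = -84108*53863 = -4530309204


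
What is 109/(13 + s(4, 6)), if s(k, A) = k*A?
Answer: 109/37 ≈ 2.9459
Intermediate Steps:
s(k, A) = A*k
109/(13 + s(4, 6)) = 109/(13 + 6*4) = 109/(13 + 24) = 109/37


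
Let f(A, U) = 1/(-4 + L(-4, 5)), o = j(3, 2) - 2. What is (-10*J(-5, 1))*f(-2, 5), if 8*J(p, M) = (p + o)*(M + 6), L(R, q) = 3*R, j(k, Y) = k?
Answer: -35/16 ≈ -2.1875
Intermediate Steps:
o = 1 (o = 3 - 2 = 1)
f(A, U) = -1/16 (f(A, U) = 1/(-4 + 3*(-4)) = 1/(-4 - 12) = 1/(-16) = -1/16)
J(p, M) = (1 + p)*(6 + M)/8 (J(p, M) = ((p + 1)*(M + 6))/8 = ((1 + p)*(6 + M))/8 = (1 + p)*(6 + M)/8)
(-10*J(-5, 1))*f(-2, 5) = -10*(¾ + (⅛)*1 + (¾)*(-5) + (⅛)*1*(-5))*(-1/16) = -10*(¾ + ⅛ - 15/4 - 5/8)*(-1/16) = -10*(-7/2)*(-1/16) = 35*(-1/16) = -35/16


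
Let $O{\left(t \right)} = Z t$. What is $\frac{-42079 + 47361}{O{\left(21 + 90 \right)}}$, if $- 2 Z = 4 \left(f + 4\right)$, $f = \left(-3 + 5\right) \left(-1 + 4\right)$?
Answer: $- \frac{2641}{1110} \approx -2.3793$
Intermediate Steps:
$f = 6$ ($f = 2 \cdot 3 = 6$)
$Z = -20$ ($Z = - \frac{4 \left(6 + 4\right)}{2} = - \frac{4 \cdot 10}{2} = \left(- \frac{1}{2}\right) 40 = -20$)
$O{\left(t \right)} = - 20 t$
$\frac{-42079 + 47361}{O{\left(21 + 90 \right)}} = \frac{-42079 + 47361}{\left(-20\right) \left(21 + 90\right)} = \frac{5282}{\left(-20\right) 111} = \frac{5282}{-2220} = 5282 \left(- \frac{1}{2220}\right) = - \frac{2641}{1110}$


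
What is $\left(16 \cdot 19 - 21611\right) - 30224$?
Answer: $-51531$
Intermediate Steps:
$\left(16 \cdot 19 - 21611\right) - 30224 = \left(304 - 21611\right) - 30224 = -21307 - 30224 = -51531$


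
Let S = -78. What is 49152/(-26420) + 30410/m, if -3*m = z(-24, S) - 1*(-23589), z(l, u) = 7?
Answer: -446260899/77925790 ≈ -5.7267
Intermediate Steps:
m = -23596/3 (m = -(7 - 1*(-23589))/3 = -(7 + 23589)/3 = -⅓*23596 = -23596/3 ≈ -7865.3)
49152/(-26420) + 30410/m = 49152/(-26420) + 30410/(-23596/3) = 49152*(-1/26420) + 30410*(-3/23596) = -12288/6605 - 45615/11798 = -446260899/77925790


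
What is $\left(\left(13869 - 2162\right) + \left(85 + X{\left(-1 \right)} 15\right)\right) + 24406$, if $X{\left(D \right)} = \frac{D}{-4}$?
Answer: $\frac{144807}{4} \approx 36202.0$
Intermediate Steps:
$X{\left(D \right)} = - \frac{D}{4}$ ($X{\left(D \right)} = D \left(- \frac{1}{4}\right) = - \frac{D}{4}$)
$\left(\left(13869 - 2162\right) + \left(85 + X{\left(-1 \right)} 15\right)\right) + 24406 = \left(\left(13869 - 2162\right) + \left(85 + \left(- \frac{1}{4}\right) \left(-1\right) 15\right)\right) + 24406 = \left(\left(13869 - 2162\right) + \left(85 + \frac{1}{4} \cdot 15\right)\right) + 24406 = \left(11707 + \left(85 + \frac{15}{4}\right)\right) + 24406 = \left(11707 + \frac{355}{4}\right) + 24406 = \frac{47183}{4} + 24406 = \frac{144807}{4}$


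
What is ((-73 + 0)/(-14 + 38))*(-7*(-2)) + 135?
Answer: 1109/12 ≈ 92.417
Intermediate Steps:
((-73 + 0)/(-14 + 38))*(-7*(-2)) + 135 = -73/24*14 + 135 = -511/12 + 135 = 1109/12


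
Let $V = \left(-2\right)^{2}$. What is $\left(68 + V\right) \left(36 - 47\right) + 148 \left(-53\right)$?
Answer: $-8636$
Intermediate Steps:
$V = 4$
$\left(68 + V\right) \left(36 - 47\right) + 148 \left(-53\right) = \left(68 + 4\right) \left(36 - 47\right) + 148 \left(-53\right) = 72 \left(-11\right) - 7844 = -792 - 7844 = -8636$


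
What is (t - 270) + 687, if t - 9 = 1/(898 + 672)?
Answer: 668821/1570 ≈ 426.00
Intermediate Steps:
t = 14131/1570 (t = 9 + 1/(898 + 672) = 9 + 1/1570 = 14131/1570 ≈ 9.0006)
(t - 270) + 687 = (14131/1570 - 270) + 687 = -409769/1570 + 687 = 668821/1570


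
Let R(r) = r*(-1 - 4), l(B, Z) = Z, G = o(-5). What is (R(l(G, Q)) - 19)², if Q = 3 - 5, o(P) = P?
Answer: 81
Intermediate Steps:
Q = -2
G = -5
R(r) = -5*r (R(r) = r*(-5) = -5*r)
(R(l(G, Q)) - 19)² = (-5*(-2) - 19)² = (10 - 19)² = (-9)² = 81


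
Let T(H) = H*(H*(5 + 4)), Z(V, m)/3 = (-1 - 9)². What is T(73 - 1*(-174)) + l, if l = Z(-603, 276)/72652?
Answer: 9972958278/18163 ≈ 5.4908e+5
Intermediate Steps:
Z(V, m) = 300 (Z(V, m) = 3*(-1 - 9)² = 3*(-10)² = 3*100 = 300)
T(H) = 9*H² (T(H) = H*(H*9) = H*(9*H) = 9*H²)
l = 75/18163 (l = 300/72652 = 300*(1/72652) = 75/18163 ≈ 0.0041293)
T(73 - 1*(-174)) + l = 9*(73 - 1*(-174))² + 75/18163 = 9*(73 + 174)² + 75/18163 = 9*247² + 75/18163 = 9*61009 + 75/18163 = 549081 + 75/18163 = 9972958278/18163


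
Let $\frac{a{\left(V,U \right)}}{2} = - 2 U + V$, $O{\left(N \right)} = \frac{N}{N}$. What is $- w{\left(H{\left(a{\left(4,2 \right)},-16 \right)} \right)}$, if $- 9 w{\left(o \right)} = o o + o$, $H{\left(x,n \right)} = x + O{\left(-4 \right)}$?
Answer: $\frac{2}{9} \approx 0.22222$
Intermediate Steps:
$O{\left(N \right)} = 1$
$a{\left(V,U \right)} = - 4 U + 2 V$ ($a{\left(V,U \right)} = 2 \left(- 2 U + V\right) = 2 \left(V - 2 U\right) = - 4 U + 2 V$)
$H{\left(x,n \right)} = 1 + x$ ($H{\left(x,n \right)} = x + 1 = 1 + x$)
$w{\left(o \right)} = - \frac{o}{9} - \frac{o^{2}}{9}$ ($w{\left(o \right)} = - \frac{o o + o}{9} = - \frac{o^{2} + o}{9} = - \frac{o + o^{2}}{9} = - \frac{o}{9} - \frac{o^{2}}{9}$)
$- w{\left(H{\left(a{\left(4,2 \right)},-16 \right)} \right)} = - \frac{\left(-1\right) \left(1 + \left(\left(-4\right) 2 + 2 \cdot 4\right)\right) \left(1 + \left(1 + \left(\left(-4\right) 2 + 2 \cdot 4\right)\right)\right)}{9} = - \frac{\left(-1\right) \left(1 + \left(-8 + 8\right)\right) \left(1 + \left(1 + \left(-8 + 8\right)\right)\right)}{9} = - \frac{\left(-1\right) \left(1 + 0\right) \left(1 + \left(1 + 0\right)\right)}{9} = - \frac{\left(-1\right) 1 \left(1 + 1\right)}{9} = - \frac{\left(-1\right) 1 \cdot 2}{9} = \left(-1\right) \left(- \frac{2}{9}\right) = \frac{2}{9}$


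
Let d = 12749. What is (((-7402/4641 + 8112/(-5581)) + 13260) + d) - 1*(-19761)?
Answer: 1185429080816/25901421 ≈ 45767.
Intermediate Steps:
(((-7402/4641 + 8112/(-5581)) + 13260) + d) - 1*(-19761) = (((-7402/4641 + 8112/(-5581)) + 13260) + 12749) - 1*(-19761) = (((-7402*1/4641 + 8112*(-1/5581)) + 13260) + 12749) + 19761 = (((-7402/4641 - 8112/5581) + 13260) + 12749) + 19761 = ((-78958354/25901421 + 13260) + 12749) + 19761 = (343373884106/25901421 + 12749) + 19761 = 673591100435/25901421 + 19761 = 1185429080816/25901421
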